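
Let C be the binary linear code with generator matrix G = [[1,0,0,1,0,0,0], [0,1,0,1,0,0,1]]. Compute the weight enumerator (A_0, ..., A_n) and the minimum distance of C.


Weight distribution: A_0 = 1, A_2 = 1, A_3 = 2. Minimum distance d = 2.

Enumerate all 2^2 = 4 messages m ∈ F_2^2.
For each, compute codeword c = mG in F_2^7, then tally its weight.
  m = 00 → c = 0000000, weight = 0.
  m = 10 → c = 1001000, weight = 2.
  m = 01 → c = 0101001, weight = 3.
  m = 11 → c = 1100001, weight = 3.
Tally weights:
  weight 0: 1 codewords.
  weight 2: 1 codewords.
  weight 3: 2 codewords.
Minimum distance d = smallest w > 0 with A_w > 0 = 2.
Sanity: Σ A_w = 4 = 2^2 = 4 ✓.


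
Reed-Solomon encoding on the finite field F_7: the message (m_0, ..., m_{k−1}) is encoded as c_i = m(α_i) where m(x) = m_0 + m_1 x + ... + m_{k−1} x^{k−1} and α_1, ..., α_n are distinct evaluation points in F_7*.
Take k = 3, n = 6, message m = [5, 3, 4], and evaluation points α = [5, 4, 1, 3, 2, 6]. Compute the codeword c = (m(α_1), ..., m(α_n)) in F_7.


c = [1, 4, 5, 1, 6, 6]

Message polynomial: m(x) = 5 + 3·x + 4·x^2 (mod 7).
For each evaluation point α_i, compute m(α_i) mod 7:
  α_1 = 5: Horner steps 4 → 2 → 1, so m(5) = 1.
  α_2 = 4: Horner steps 4 → 5 → 4, so m(4) = 4.
  α_3 = 1: Horner steps 4 → 0 → 5, so m(1) = 5.
  α_4 = 3: Horner steps 4 → 1 → 1, so m(3) = 1.
  α_5 = 2: Horner steps 4 → 4 → 6, so m(2) = 6.
  α_6 = 6: Horner steps 4 → 6 → 6, so m(6) = 6.
Codeword c = [1, 4, 5, 1, 6, 6] ∈ F_7^6.


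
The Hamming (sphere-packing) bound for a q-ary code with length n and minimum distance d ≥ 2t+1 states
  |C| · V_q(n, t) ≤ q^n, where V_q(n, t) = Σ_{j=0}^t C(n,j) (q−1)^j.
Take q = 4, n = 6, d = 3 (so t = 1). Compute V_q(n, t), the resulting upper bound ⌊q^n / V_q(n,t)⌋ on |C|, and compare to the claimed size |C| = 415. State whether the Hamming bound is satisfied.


V_q(n, t) = 19, q^n = 4096, Hamming bound = 215, |C| = 415 > bound (violated).

Step 1: Compute V_q(n, t) = Σ_{j=0}^1 C(n, j) (q−1)^j.
  j = 0: C(6,0)·(3)^0 = 1·1 = 1.
  j = 1: C(6,1)·(3)^1 = 6·3 = 18.
  V_q(n, t) = 1 + 18 = 19.
Step 2: q^n = 4^6 = 4096.
Step 3: Hamming bound ⌊q^n / V_q(n,t)⌋ = ⌊4096/19⌋ = 215.
Step 4: Compare |C| = 415 to 215: violated.
The claimed |C| lies above the Hamming bound, so no 4-ary code of length 6 with d ≥ 3 can have 415 codewords.


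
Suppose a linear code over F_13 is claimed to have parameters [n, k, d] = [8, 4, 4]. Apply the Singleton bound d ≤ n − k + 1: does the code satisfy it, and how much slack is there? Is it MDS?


Singleton RHS = n − k + 1 = 5, slack = 1, bound satisfied, not MDS.

Singleton bound: d ≤ n − k + 1.
Here n = 8, k = 4, so n − k + 1 = 5.
Given d = 4, check d ≤ 5: YES.
Slack = (n − k + 1) − d = 1.
The code is NOT MDS (slack = 1 > 0).
Description: the claimed parameters are [8, 4, 4]_13; such a code would be non-MDS.


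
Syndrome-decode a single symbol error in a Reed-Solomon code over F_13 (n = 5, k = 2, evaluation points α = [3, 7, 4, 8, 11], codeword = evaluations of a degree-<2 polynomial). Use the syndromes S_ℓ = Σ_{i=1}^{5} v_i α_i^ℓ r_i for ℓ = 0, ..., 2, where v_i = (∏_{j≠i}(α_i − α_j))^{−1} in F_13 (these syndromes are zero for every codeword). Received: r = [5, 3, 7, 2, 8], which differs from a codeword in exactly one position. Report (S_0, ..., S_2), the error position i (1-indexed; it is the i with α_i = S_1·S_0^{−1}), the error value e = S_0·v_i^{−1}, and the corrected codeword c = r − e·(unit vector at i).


S = (9, 11, 12), error at position 2, error magnitude e = 3, c = [5, 0, 7, 2, 8].

Step 1: column multipliers v_i = (∏_{j≠i}(α_i − α_j))^{−1} mod 13.
  i = 1 (α = 3): (3−7)(3−4)(3−8)(3−11) = (−4)·(−1)·(−5)·(−8) = 160 ≡ 4, so v_1 = 4^{−1} = 10 (mod 13).
  i = 2 (α = 7): (7−3)(7−4)(7−8)(7−11) = 4·3·(−1)·(−4) = 48 ≡ 9, so v_2 = 9^{−1} = 3 (mod 13).
  i = 3 (α = 4): (4−3)(4−7)(4−8)(4−11) = 1·(−3)·(−4)·(−7) = −84 ≡ 7, so v_3 = 7^{−1} = 2 (mod 13).
  i = 4 (α = 8): (8−3)(8−7)(8−4)(8−11) = 5·1·4·(−3) = −60 ≡ 5, so v_4 = 5^{−1} = 8 (mod 13).
  i = 5 (α = 11): (11−3)(11−7)(11−4)(11−8) = 8·4·7·3 = 672 ≡ 9, so v_5 = 9^{−1} = 3 (mod 13).
  v = [10, 3, 2, 8, 3].
Step 2: syndromes of r = [5, 3, 7, 2, 8] (all sums mod 13).
  S_0 = Σ v_i r_i = 10·5 + 3·3 + 2·7 + 8·2 + 3·8 = 113 ≡ 9.
  S_1 = Σ v_i α_i r_i = 10·3·5 + 3·7·3 + 2·4·7 + 8·8·2 + 3·11·8 = 661 ≡ 11.
  α_i^2 mod 13 = [9, 10, 3, 12, 4].
  S_2 = Σ v_i α_i^2 r_i = 10·9·5 + 3·10·3 + 2·3·7 + 8·12·2 + 3·4·8 = 870 ≡ 12.
  S = (9, 11, 12) ≠ 0, so r is not a codeword (an error is present).
Step 3: locate the error. For a single error e at position i, S_ℓ = v_i·e·α_i^ℓ, so α_err = S_1/S_0.
  S_0^{−1} = 9^{−1} = 3 (mod 13), so α_err = 11·3 = 33 ≡ 7 = α_2. Error position i = 2.
  Consistency check: S_2/S_1 = 12·6 = 72 ≡ 7 = α_err ✓ (single-error assumption holds).
Step 4: error magnitude e = S_0/v_2 = S_0·∏_{j≠2}(α_2 − α_j) = 9·9 = 81 ≡ 3 (mod 13).
Step 5: correct position 2: c_2 = r_2 − e = 3 − 3 ≡ 0 (mod 13). Hence c = [5, 0, 7, 2, 8].
  Check: interpolating c through the α_i gives m(x) = 12 + 2·x (degree < 2) with m(α_i) = c_i for every i, so c is indeed a codeword.


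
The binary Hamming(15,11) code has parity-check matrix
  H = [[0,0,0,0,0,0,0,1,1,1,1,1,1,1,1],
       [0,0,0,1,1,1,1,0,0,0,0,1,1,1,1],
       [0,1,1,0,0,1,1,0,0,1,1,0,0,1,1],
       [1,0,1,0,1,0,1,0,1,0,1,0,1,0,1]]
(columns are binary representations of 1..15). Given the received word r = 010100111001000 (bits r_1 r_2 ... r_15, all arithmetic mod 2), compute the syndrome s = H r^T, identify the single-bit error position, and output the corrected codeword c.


s = (1, 1, 0, 0)^T, error position = 12, corrected codeword c = 010100111000000

Compute s = H r^T mod 2 one row at a time:
  s_1 = 1 + 1 + 0 + 0 + 1 + 0 + 0 + 0 = 3 ≡ 1 (mod 2).
  s_2 = 1 + 0 + 0 + 1 + 1 + 0 + 0 + 0 = 3 ≡ 1 (mod 2).
  s_3 = 1 + 0 + 0 + 1 + 0 + 0 + 0 + 0 = 2 ≡ 0 (mod 2).
  s_4 = 0 + 0 + 0 + 1 + 1 + 0 + 0 + 0 = 2 ≡ 0 (mod 2).
s = (1, 1, 0, 0)^T — this equals column 12 of H (binary 1100), so error is at position 12.
Correct: flip bit 12 of r = 010100111001000 to get c = 010100111000000.


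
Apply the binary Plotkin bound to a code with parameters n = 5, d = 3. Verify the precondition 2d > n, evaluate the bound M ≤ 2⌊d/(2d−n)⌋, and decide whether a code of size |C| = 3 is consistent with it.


Plotkin bound M ≤ 6; given |C| = 3 ≤ bound (satisfied).

Check applicability: 2d = 6, n = 5.
2d − n = 1 > 0, so Plotkin applies.
Compute d/(2d−n) = 3/1 ≈ 3.0000.
⌊d/(2d−n)⌋ = 3.
Plotkin bound: M ≤ 2·3 = 6.
Given |C| = 3, check: satisfied.
This |C| is below the Plotkin bound.


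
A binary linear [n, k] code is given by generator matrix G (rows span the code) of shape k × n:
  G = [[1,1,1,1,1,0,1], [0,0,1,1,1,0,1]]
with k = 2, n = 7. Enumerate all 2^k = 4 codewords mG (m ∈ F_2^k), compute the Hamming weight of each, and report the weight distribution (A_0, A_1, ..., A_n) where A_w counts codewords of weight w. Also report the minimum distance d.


Weight distribution: A_0 = 1, A_2 = 1, A_4 = 1, A_6 = 1. Minimum distance d = 2.

Enumerate all 2^2 = 4 messages m ∈ F_2^2.
For each, compute codeword c = mG in F_2^7, then tally its weight.
  m = 00 → c = 0000000, weight = 0.
  m = 10 → c = 1111101, weight = 6.
  m = 01 → c = 0011101, weight = 4.
  m = 11 → c = 1100000, weight = 2.
Tally weights:
  weight 0: 1 codewords.
  weight 2: 1 codewords.
  weight 4: 1 codewords.
  weight 6: 1 codewords.
Minimum distance d = smallest w > 0 with A_w > 0 = 2.
Sanity: Σ A_w = 4 = 2^2 = 4 ✓.


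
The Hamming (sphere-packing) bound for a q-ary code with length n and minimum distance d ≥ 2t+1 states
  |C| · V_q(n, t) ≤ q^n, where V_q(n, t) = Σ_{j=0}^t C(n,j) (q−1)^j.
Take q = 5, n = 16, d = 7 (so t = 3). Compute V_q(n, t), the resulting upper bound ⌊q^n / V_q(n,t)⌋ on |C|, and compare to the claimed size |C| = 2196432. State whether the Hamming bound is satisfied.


V_q(n, t) = 37825, q^n = 152587890625, Hamming bound = 4034048, |C| = 2196432 ≤ bound (satisfied).

Step 1: Compute V_q(n, t) = Σ_{j=0}^3 C(n, j) (q−1)^j.
  j = 0: C(16,0)·(4)^0 = 1·1 = 1.
  j = 1: C(16,1)·(4)^1 = 16·4 = 64.
  j = 2: C(16,2)·(4)^2 = 120·16 = 1920.
  j = 3: C(16,3)·(4)^3 = 560·64 = 35840.
  V_q(n, t) = 1 + 64 + 1920 + 35840 = 37825.
Step 2: q^n = 5^16 = 152587890625.
Step 3: Hamming bound ⌊q^n / V_q(n,t)⌋ = ⌊152587890625/37825⌋ = 4034048.
Step 4: Compare |C| = 2196432 to 4034048: satisfied.
The claimed |C| lies below the Hamming bound.


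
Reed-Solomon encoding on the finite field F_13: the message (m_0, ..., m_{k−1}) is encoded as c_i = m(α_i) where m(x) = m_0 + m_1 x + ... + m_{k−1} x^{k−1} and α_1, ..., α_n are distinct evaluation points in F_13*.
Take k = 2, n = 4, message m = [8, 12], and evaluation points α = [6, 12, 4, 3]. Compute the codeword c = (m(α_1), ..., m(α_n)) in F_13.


c = [2, 9, 4, 5]

Message polynomial: m(x) = 8 + 12·x (mod 13).
For each evaluation point α_i, compute m(α_i) mod 13:
  α_1 = 6: Horner steps 12 → 2, so m(6) = 2.
  α_2 = 12: Horner steps 12 → 9, so m(12) = 9.
  α_3 = 4: Horner steps 12 → 4, so m(4) = 4.
  α_4 = 3: Horner steps 12 → 5, so m(3) = 5.
Codeword c = [2, 9, 4, 5] ∈ F_13^4.


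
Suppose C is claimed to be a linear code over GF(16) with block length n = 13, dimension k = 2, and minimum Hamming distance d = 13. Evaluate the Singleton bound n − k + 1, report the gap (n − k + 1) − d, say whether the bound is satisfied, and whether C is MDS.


Singleton RHS = n − k + 1 = 12, slack = -1, bound violated (no such code; not MDS).

Singleton bound: d ≤ n − k + 1.
Here n = 13, k = 2, so n − k + 1 = 12.
Given d = 13, check d ≤ 12: NO.
Slack = (n − k + 1) − d = -1.
The slack is negative: d = 13 exceeds n − k + 1 = 12 by 1, so the Singleton bound is violated and no linear [13, 2, 13]_16 code can exist. In particular it is not MDS (MDS requires d = n − k + 1 exactly).
Description: the claimed parameters are [13, 2, 13]_16; such a code would be impossible (violates the Singleton bound).


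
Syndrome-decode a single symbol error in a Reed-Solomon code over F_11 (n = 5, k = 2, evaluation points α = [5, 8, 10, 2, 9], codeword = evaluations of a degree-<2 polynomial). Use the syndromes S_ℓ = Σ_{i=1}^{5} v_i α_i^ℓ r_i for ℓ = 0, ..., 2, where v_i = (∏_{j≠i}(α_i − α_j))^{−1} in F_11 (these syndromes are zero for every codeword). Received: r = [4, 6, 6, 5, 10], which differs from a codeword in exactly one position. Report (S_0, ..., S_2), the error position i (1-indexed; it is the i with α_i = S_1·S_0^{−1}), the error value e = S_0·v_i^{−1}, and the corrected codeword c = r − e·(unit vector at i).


S = (1, 8, 9), error at position 2, error magnitude e = 3, c = [4, 3, 6, 5, 10].

Step 1: column multipliers v_i = (∏_{j≠i}(α_i − α_j))^{−1} mod 11.
  i = 1 (α = 5): (5−8)(5−10)(5−2)(5−9) = (−3)·(−5)·3·(−4) = −180 ≡ 7, so v_1 = 7^{−1} = 8 (mod 11).
  i = 2 (α = 8): (8−5)(8−10)(8−2)(8−9) = 3·(−2)·6·(−1) = 36 ≡ 3, so v_2 = 3^{−1} = 4 (mod 11).
  i = 3 (α = 10): (10−5)(10−8)(10−2)(10−9) = 5·2·8·1 = 80 ≡ 3, so v_3 = 3^{−1} = 4 (mod 11).
  i = 4 (α = 2): (2−5)(2−8)(2−10)(2−9) = (−3)·(−6)·(−8)·(−7) = 1008 ≡ 7, so v_4 = 7^{−1} = 8 (mod 11).
  i = 5 (α = 9): (9−5)(9−8)(9−10)(9−2) = 4·1·(−1)·7 = −28 ≡ 5, so v_5 = 5^{−1} = 9 (mod 11).
  v = [8, 4, 4, 8, 9].
Step 2: syndromes of r = [4, 6, 6, 5, 10] (all sums mod 11).
  S_0 = Σ v_i r_i = 8·4 + 4·6 + 4·6 + 8·5 + 9·10 = 210 ≡ 1.
  S_1 = Σ v_i α_i r_i = 8·5·4 + 4·8·6 + 4·10·6 + 8·2·5 + 9·9·10 = 1482 ≡ 8.
  α_i^2 mod 11 = [3, 9, 1, 4, 4].
  S_2 = Σ v_i α_i^2 r_i = 8·3·4 + 4·9·6 + 4·1·6 + 8·4·5 + 9·4·10 = 856 ≡ 9.
  S = (1, 8, 9) ≠ 0, so r is not a codeword (an error is present).
Step 3: locate the error. For a single error e at position i, S_ℓ = v_i·e·α_i^ℓ, so α_err = S_1/S_0.
  S_0^{−1} = 1^{−1} = 1 (mod 11), so α_err = 8·1 = 8 ≡ 8 = α_2. Error position i = 2.
  Consistency check: S_2/S_1 = 9·7 = 63 ≡ 8 = α_err ✓ (single-error assumption holds).
Step 4: error magnitude e = S_0/v_2 = S_0·∏_{j≠2}(α_2 − α_j) = 1·3 = 3 ≡ 3 (mod 11).
Step 5: correct position 2: c_2 = r_2 − e = 6 − 3 ≡ 3 (mod 11). Hence c = [4, 3, 6, 5, 10].
  Check: interpolating c through the α_i gives m(x) = 2 + 7·x (degree < 2) with m(α_i) = c_i for every i, so c is indeed a codeword.


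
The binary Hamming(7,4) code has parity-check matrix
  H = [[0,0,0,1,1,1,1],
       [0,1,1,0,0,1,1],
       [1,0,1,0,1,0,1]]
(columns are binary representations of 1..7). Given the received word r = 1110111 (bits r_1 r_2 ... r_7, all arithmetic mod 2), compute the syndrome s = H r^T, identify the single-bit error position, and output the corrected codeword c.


s = (1, 0, 0)^T, error position = 4, corrected codeword c = 1111111

Compute s = H r^T mod 2 one row at a time:
  s_1 = 0 + 1 + 1 + 1 = 3 ≡ 1 (mod 2).
  s_2 = 1 + 1 + 1 + 1 = 4 ≡ 0 (mod 2).
  s_3 = 1 + 1 + 1 + 1 = 4 ≡ 0 (mod 2).
s = (1, 0, 0)^T — this equals column 4 of H (binary 100), so error is at position 4.
Correct: flip bit 4 of r = 1110111 to get c = 1111111.


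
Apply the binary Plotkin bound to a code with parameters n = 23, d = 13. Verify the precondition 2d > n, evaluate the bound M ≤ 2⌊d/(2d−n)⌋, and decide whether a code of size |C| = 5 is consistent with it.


Plotkin bound M ≤ 8; given |C| = 5 ≤ bound (satisfied).

Check applicability: 2d = 26, n = 23.
2d − n = 3 > 0, so Plotkin applies.
Compute d/(2d−n) = 13/3 ≈ 4.3333.
⌊d/(2d−n)⌋ = 4.
Plotkin bound: M ≤ 2·4 = 8.
Given |C| = 5, check: satisfied.
This |C| is below the Plotkin bound.


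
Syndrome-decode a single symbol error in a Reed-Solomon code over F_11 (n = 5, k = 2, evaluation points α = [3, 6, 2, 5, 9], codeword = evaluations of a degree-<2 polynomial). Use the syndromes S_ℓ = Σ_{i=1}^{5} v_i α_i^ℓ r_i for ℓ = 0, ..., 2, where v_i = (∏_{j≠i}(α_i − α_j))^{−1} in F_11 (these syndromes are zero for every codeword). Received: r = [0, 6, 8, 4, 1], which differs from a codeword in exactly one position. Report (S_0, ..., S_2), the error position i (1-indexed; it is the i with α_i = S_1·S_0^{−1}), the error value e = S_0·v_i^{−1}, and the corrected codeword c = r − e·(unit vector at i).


S = (3, 6, 1), error at position 3, error magnitude e = 10, c = [0, 6, 9, 4, 1].

Step 1: column multipliers v_i = (∏_{j≠i}(α_i − α_j))^{−1} mod 11.
  i = 1 (α = 3): (3−6)(3−2)(3−5)(3−9) = (−3)·1·(−2)·(−6) = −36 ≡ 8, so v_1 = 8^{−1} = 7 (mod 11).
  i = 2 (α = 6): (6−3)(6−2)(6−5)(6−9) = 3·4·1·(−3) = −36 ≡ 8, so v_2 = 8^{−1} = 7 (mod 11).
  i = 3 (α = 2): (2−3)(2−6)(2−5)(2−9) = (−1)·(−4)·(−3)·(−7) = 84 ≡ 7, so v_3 = 7^{−1} = 8 (mod 11).
  i = 4 (α = 5): (5−3)(5−6)(5−2)(5−9) = 2·(−1)·3·(−4) = 24 ≡ 2, so v_4 = 2^{−1} = 6 (mod 11).
  i = 5 (α = 9): (9−3)(9−6)(9−2)(9−5) = 6·3·7·4 = 504 ≡ 9, so v_5 = 9^{−1} = 5 (mod 11).
  v = [7, 7, 8, 6, 5].
Step 2: syndromes of r = [0, 6, 8, 4, 1] (all sums mod 11).
  S_0 = Σ v_i r_i = 7·0 + 7·6 + 8·8 + 6·4 + 5·1 = 135 ≡ 3.
  S_1 = Σ v_i α_i r_i = 7·3·0 + 7·6·6 + 8·2·8 + 6·5·4 + 5·9·1 = 545 ≡ 6.
  α_i^2 mod 11 = [9, 3, 4, 3, 4].
  S_2 = Σ v_i α_i^2 r_i = 7·9·0 + 7·3·6 + 8·4·8 + 6·3·4 + 5·4·1 = 474 ≡ 1.
  S = (3, 6, 1) ≠ 0, so r is not a codeword (an error is present).
Step 3: locate the error. For a single error e at position i, S_ℓ = v_i·e·α_i^ℓ, so α_err = S_1/S_0.
  S_0^{−1} = 3^{−1} = 4 (mod 11), so α_err = 6·4 = 24 ≡ 2 = α_3. Error position i = 3.
  Consistency check: S_2/S_1 = 1·2 = 2 ≡ 2 = α_err ✓ (single-error assumption holds).
Step 4: error magnitude e = S_0/v_3 = S_0·∏_{j≠3}(α_3 − α_j) = 3·7 = 21 ≡ 10 (mod 11).
Step 5: correct position 3: c_3 = r_3 − e = 8 − 10 ≡ 9 (mod 11). Hence c = [0, 6, 9, 4, 1].
  Check: interpolating c through the α_i gives m(x) = 5 + 2·x (degree < 2) with m(α_i) = c_i for every i, so c is indeed a codeword.


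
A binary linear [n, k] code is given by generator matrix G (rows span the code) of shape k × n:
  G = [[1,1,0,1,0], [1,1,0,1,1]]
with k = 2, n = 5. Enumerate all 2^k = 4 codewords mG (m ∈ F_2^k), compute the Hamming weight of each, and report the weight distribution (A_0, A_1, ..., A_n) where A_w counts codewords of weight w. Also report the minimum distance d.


Weight distribution: A_0 = 1, A_1 = 1, A_3 = 1, A_4 = 1. Minimum distance d = 1.

Enumerate all 2^2 = 4 messages m ∈ F_2^2.
For each, compute codeword c = mG in F_2^5, then tally its weight.
  m = 00 → c = 00000, weight = 0.
  m = 10 → c = 11010, weight = 3.
  m = 01 → c = 11011, weight = 4.
  m = 11 → c = 00001, weight = 1.
Tally weights:
  weight 0: 1 codewords.
  weight 1: 1 codewords.
  weight 3: 1 codewords.
  weight 4: 1 codewords.
Minimum distance d = smallest w > 0 with A_w > 0 = 1.
Sanity: Σ A_w = 4 = 2^2 = 4 ✓.


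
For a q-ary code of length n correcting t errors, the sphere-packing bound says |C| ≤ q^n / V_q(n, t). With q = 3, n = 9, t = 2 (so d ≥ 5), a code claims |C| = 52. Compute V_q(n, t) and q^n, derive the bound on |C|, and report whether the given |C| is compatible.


V_q(n, t) = 163, q^n = 19683, Hamming bound = 120, |C| = 52 ≤ bound (satisfied).

Step 1: Compute V_q(n, t) = Σ_{j=0}^2 C(n, j) (q−1)^j.
  j = 0: C(9,0)·(2)^0 = 1·1 = 1.
  j = 1: C(9,1)·(2)^1 = 9·2 = 18.
  j = 2: C(9,2)·(2)^2 = 36·4 = 144.
  V_q(n, t) = 1 + 18 + 144 = 163.
Step 2: q^n = 3^9 = 19683.
Step 3: Hamming bound ⌊q^n / V_q(n,t)⌋ = ⌊19683/163⌋ = 120.
Step 4: Compare |C| = 52 to 120: satisfied.
The claimed |C| lies below the Hamming bound.


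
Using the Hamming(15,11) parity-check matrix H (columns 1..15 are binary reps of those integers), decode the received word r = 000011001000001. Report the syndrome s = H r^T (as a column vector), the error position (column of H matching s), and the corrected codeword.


s = (0, 1, 0, 1)^T, error position = 5, corrected codeword c = 000001001000001

Compute s = H r^T mod 2 one row at a time:
  s_1 = 0 + 1 + 0 + 0 + 0 + 0 + 0 + 1 = 2 ≡ 0 (mod 2).
  s_2 = 0 + 1 + 1 + 0 + 0 + 0 + 0 + 1 = 3 ≡ 1 (mod 2).
  s_3 = 0 + 0 + 1 + 0 + 0 + 0 + 0 + 1 = 2 ≡ 0 (mod 2).
  s_4 = 0 + 0 + 1 + 0 + 1 + 0 + 0 + 1 = 3 ≡ 1 (mod 2).
s = (0, 1, 0, 1)^T — this equals column 5 of H (binary 0101), so error is at position 5.
Correct: flip bit 5 of r = 000011001000001 to get c = 000001001000001.


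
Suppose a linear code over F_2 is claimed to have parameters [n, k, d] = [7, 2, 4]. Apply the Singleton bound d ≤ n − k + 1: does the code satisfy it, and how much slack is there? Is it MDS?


Singleton RHS = n − k + 1 = 6, slack = 2, bound satisfied, not MDS.

Singleton bound: d ≤ n − k + 1.
Here n = 7, k = 2, so n − k + 1 = 6.
Given d = 4, check d ≤ 6: YES.
Slack = (n − k + 1) − d = 2.
The code is NOT MDS (slack = 2 > 0).
Description: the claimed parameters are [7, 2, 4]_2; such a code would be non-MDS.


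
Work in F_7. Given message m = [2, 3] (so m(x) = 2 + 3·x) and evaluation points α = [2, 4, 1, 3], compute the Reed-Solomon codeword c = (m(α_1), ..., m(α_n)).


c = [1, 0, 5, 4]

Message polynomial: m(x) = 2 + 3·x (mod 7).
For each evaluation point α_i, compute m(α_i) mod 7:
  α_1 = 2: Horner steps 3 → 1, so m(2) = 1.
  α_2 = 4: Horner steps 3 → 0, so m(4) = 0.
  α_3 = 1: Horner steps 3 → 5, so m(1) = 5.
  α_4 = 3: Horner steps 3 → 4, so m(3) = 4.
Codeword c = [1, 0, 5, 4] ∈ F_7^4.


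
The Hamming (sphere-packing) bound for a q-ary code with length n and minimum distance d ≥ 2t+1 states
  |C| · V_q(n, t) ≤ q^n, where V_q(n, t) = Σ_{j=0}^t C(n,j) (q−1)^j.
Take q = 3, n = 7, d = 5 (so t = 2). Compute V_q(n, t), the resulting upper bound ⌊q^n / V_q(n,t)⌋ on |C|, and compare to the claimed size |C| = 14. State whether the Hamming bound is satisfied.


V_q(n, t) = 99, q^n = 2187, Hamming bound = 22, |C| = 14 ≤ bound (satisfied).

Step 1: Compute V_q(n, t) = Σ_{j=0}^2 C(n, j) (q−1)^j.
  j = 0: C(7,0)·(2)^0 = 1·1 = 1.
  j = 1: C(7,1)·(2)^1 = 7·2 = 14.
  j = 2: C(7,2)·(2)^2 = 21·4 = 84.
  V_q(n, t) = 1 + 14 + 84 = 99.
Step 2: q^n = 3^7 = 2187.
Step 3: Hamming bound ⌊q^n / V_q(n,t)⌋ = ⌊2187/99⌋ = 22.
Step 4: Compare |C| = 14 to 22: satisfied.
The claimed |C| lies below the Hamming bound.


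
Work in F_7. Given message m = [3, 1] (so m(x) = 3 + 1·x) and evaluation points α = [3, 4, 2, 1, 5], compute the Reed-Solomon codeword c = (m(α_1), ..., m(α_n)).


c = [6, 0, 5, 4, 1]

Message polynomial: m(x) = 3 + 1·x (mod 7).
For each evaluation point α_i, compute m(α_i) mod 7:
  α_1 = 3: Horner steps 1 → 6, so m(3) = 6.
  α_2 = 4: Horner steps 1 → 0, so m(4) = 0.
  α_3 = 2: Horner steps 1 → 5, so m(2) = 5.
  α_4 = 1: Horner steps 1 → 4, so m(1) = 4.
  α_5 = 5: Horner steps 1 → 1, so m(5) = 1.
Codeword c = [6, 0, 5, 4, 1] ∈ F_7^5.


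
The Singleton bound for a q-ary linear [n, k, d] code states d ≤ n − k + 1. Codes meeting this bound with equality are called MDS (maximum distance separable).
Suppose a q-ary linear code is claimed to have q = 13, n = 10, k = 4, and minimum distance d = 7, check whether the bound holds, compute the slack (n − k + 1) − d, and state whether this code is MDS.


Singleton RHS = n − k + 1 = 7, slack = 0, bound satisfied, MDS.

Singleton bound: d ≤ n − k + 1.
Here n = 10, k = 4, so n − k + 1 = 7.
Given d = 7, check d ≤ 7: YES.
Slack = (n − k + 1) − d = 0.
The code is MDS (slack = 0).
Description: the claimed parameters are [10, 4, 7]_13; such a code would be MDS (meets Singleton bound).


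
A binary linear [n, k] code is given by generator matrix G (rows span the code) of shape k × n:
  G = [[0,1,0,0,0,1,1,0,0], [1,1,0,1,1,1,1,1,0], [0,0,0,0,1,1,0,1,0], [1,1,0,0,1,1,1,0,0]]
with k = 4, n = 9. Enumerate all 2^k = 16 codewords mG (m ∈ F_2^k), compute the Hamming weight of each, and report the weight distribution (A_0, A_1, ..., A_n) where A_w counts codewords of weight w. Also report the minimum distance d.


Weight distribution: A_0 = 1, A_2 = 2, A_3 = 5, A_4 = 5, A_5 = 2, A_7 = 1. Minimum distance d = 2.

Enumerate all 2^4 = 16 messages m ∈ F_2^4.
For each, compute codeword c = mG in F_2^9, then tally its weight.
  m = 0000 → c = 000000000, weight = 0.
  m = 1000 → c = 010001100, weight = 3.
  m = 0100 → c = 110111110, weight = 7.
  m = 1100 → c = 100110010, weight = 4.
  m = 0010 → c = 000011010, weight = 3.
  m = 1010 → c = 010010110, weight = 4.
  m = 0110 → c = 110100100, weight = 4.
  m = 1110 → c = 100101000, weight = 3.
  m = 0001 → c = 110011100, weight = 5.
  m = 1001 → c = 100010000, weight = 2.
  m = 0101 → c = 000100010, weight = 2.
  m = 1101 → c = 010101110, weight = 5.
  m = 0011 → c = 110000110, weight = 4.
  m = 1011 → c = 100001010, weight = 3.
  m = 0111 → c = 000111000, weight = 3.
  m = 1111 → c = 010110100, weight = 4.
Tally weights:
  weight 0: 1 codewords.
  weight 2: 2 codewords.
  weight 3: 5 codewords.
  weight 4: 5 codewords.
  weight 5: 2 codewords.
  weight 7: 1 codewords.
Minimum distance d = smallest w > 0 with A_w > 0 = 2.
Sanity: Σ A_w = 16 = 2^4 = 16 ✓.


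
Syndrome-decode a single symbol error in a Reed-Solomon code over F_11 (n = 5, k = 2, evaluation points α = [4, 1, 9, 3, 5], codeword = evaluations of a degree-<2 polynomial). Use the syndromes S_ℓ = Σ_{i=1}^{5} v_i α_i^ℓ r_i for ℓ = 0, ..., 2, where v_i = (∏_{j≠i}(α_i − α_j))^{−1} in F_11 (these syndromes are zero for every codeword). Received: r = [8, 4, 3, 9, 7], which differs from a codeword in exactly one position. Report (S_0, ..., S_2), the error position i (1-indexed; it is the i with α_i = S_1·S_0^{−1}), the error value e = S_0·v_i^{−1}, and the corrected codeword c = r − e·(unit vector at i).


S = (3, 3, 3), error at position 2, error magnitude e = 4, c = [8, 0, 3, 9, 7].

Step 1: column multipliers v_i = (∏_{j≠i}(α_i − α_j))^{−1} mod 11.
  i = 1 (α = 4): (4−1)(4−9)(4−3)(4−5) = 3·(−5)·1·(−1) = 15 ≡ 4, so v_1 = 4^{−1} = 3 (mod 11).
  i = 2 (α = 1): (1−4)(1−9)(1−3)(1−5) = (−3)·(−8)·(−2)·(−4) = 192 ≡ 5, so v_2 = 5^{−1} = 9 (mod 11).
  i = 3 (α = 9): (9−4)(9−1)(9−3)(9−5) = 5·8·6·4 = 960 ≡ 3, so v_3 = 3^{−1} = 4 (mod 11).
  i = 4 (α = 3): (3−4)(3−1)(3−9)(3−5) = (−1)·2·(−6)·(−2) = −24 ≡ 9, so v_4 = 9^{−1} = 5 (mod 11).
  i = 5 (α = 5): (5−4)(5−1)(5−9)(5−3) = 1·4·(−4)·2 = −32 ≡ 1, so v_5 = 1^{−1} = 1 (mod 11).
  v = [3, 9, 4, 5, 1].
Step 2: syndromes of r = [8, 4, 3, 9, 7] (all sums mod 11).
  S_0 = Σ v_i r_i = 3·8 + 9·4 + 4·3 + 5·9 + 1·7 = 124 ≡ 3.
  S_1 = Σ v_i α_i r_i = 3·4·8 + 9·1·4 + 4·9·3 + 5·3·9 + 1·5·7 = 410 ≡ 3.
  α_i^2 mod 11 = [5, 1, 4, 9, 3].
  S_2 = Σ v_i α_i^2 r_i = 3·5·8 + 9·1·4 + 4·4·3 + 5·9·9 + 1·3·7 = 630 ≡ 3.
  S = (3, 3, 3) ≠ 0, so r is not a codeword (an error is present).
Step 3: locate the error. For a single error e at position i, S_ℓ = v_i·e·α_i^ℓ, so α_err = S_1/S_0.
  S_0^{−1} = 3^{−1} = 4 (mod 11), so α_err = 3·4 = 12 ≡ 1 = α_2. Error position i = 2.
  Consistency check: S_2/S_1 = 3·4 = 12 ≡ 1 = α_err ✓ (single-error assumption holds).
Step 4: error magnitude e = S_0/v_2 = S_0·∏_{j≠2}(α_2 − α_j) = 3·5 = 15 ≡ 4 (mod 11).
Step 5: correct position 2: c_2 = r_2 − e = 4 − 4 ≡ 0 (mod 11). Hence c = [8, 0, 3, 9, 7].
  Check: interpolating c through the α_i gives m(x) = 1 + 10·x (degree < 2) with m(α_i) = c_i for every i, so c is indeed a codeword.


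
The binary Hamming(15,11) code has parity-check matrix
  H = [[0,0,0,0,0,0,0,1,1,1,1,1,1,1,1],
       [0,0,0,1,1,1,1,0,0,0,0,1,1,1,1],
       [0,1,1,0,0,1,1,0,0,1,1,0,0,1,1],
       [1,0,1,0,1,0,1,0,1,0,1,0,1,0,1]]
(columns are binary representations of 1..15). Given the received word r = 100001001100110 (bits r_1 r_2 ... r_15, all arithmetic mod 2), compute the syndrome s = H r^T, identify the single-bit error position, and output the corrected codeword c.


s = (0, 1, 1, 1)^T, error position = 7, corrected codeword c = 100001101100110

Compute s = H r^T mod 2 one row at a time:
  s_1 = 0 + 1 + 1 + 0 + 0 + 1 + 1 + 0 = 4 ≡ 0 (mod 2).
  s_2 = 0 + 0 + 1 + 0 + 0 + 1 + 1 + 0 = 3 ≡ 1 (mod 2).
  s_3 = 0 + 0 + 1 + 0 + 1 + 0 + 1 + 0 = 3 ≡ 1 (mod 2).
  s_4 = 1 + 0 + 0 + 0 + 1 + 0 + 1 + 0 = 3 ≡ 1 (mod 2).
s = (0, 1, 1, 1)^T — this equals column 7 of H (binary 0111), so error is at position 7.
Correct: flip bit 7 of r = 100001001100110 to get c = 100001101100110.


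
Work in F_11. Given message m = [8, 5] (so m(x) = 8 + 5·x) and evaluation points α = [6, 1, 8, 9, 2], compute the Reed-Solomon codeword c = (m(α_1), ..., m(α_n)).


c = [5, 2, 4, 9, 7]

Message polynomial: m(x) = 8 + 5·x (mod 11).
For each evaluation point α_i, compute m(α_i) mod 11:
  α_1 = 6: Horner steps 5 → 5, so m(6) = 5.
  α_2 = 1: Horner steps 5 → 2, so m(1) = 2.
  α_3 = 8: Horner steps 5 → 4, so m(8) = 4.
  α_4 = 9: Horner steps 5 → 9, so m(9) = 9.
  α_5 = 2: Horner steps 5 → 7, so m(2) = 7.
Codeword c = [5, 2, 4, 9, 7] ∈ F_11^5.


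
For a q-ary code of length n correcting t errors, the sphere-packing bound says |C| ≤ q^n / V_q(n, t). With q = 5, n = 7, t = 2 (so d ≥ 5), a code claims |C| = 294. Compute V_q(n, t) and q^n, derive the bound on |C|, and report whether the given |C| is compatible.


V_q(n, t) = 365, q^n = 78125, Hamming bound = 214, |C| = 294 > bound (violated).

Step 1: Compute V_q(n, t) = Σ_{j=0}^2 C(n, j) (q−1)^j.
  j = 0: C(7,0)·(4)^0 = 1·1 = 1.
  j = 1: C(7,1)·(4)^1 = 7·4 = 28.
  j = 2: C(7,2)·(4)^2 = 21·16 = 336.
  V_q(n, t) = 1 + 28 + 336 = 365.
Step 2: q^n = 5^7 = 78125.
Step 3: Hamming bound ⌊q^n / V_q(n,t)⌋ = ⌊78125/365⌋ = 214.
Step 4: Compare |C| = 294 to 214: violated.
The claimed |C| lies above the Hamming bound, so no 5-ary code of length 7 with d ≥ 5 can have 294 codewords.


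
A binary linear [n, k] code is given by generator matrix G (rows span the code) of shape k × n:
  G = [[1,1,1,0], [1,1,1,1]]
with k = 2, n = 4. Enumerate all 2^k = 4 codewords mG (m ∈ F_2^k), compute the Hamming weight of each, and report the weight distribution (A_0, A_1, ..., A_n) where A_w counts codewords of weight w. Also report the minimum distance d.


Weight distribution: A_0 = 1, A_1 = 1, A_3 = 1, A_4 = 1. Minimum distance d = 1.

Enumerate all 2^2 = 4 messages m ∈ F_2^2.
For each, compute codeword c = mG in F_2^4, then tally its weight.
  m = 00 → c = 0000, weight = 0.
  m = 10 → c = 1110, weight = 3.
  m = 01 → c = 1111, weight = 4.
  m = 11 → c = 0001, weight = 1.
Tally weights:
  weight 0: 1 codewords.
  weight 1: 1 codewords.
  weight 3: 1 codewords.
  weight 4: 1 codewords.
Minimum distance d = smallest w > 0 with A_w > 0 = 1.
Sanity: Σ A_w = 4 = 2^2 = 4 ✓.


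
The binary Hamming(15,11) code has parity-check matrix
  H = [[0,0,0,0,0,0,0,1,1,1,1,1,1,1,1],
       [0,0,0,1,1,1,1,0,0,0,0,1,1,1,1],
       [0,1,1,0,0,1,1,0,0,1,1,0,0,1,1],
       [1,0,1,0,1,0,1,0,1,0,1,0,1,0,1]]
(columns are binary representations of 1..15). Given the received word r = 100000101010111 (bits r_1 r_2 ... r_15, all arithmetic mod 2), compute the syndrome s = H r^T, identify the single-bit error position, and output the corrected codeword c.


s = (1, 0, 0, 0)^T, error position = 8, corrected codeword c = 100000111010111

Compute s = H r^T mod 2 one row at a time:
  s_1 = 0 + 1 + 0 + 1 + 0 + 1 + 1 + 1 = 5 ≡ 1 (mod 2).
  s_2 = 0 + 0 + 0 + 1 + 0 + 1 + 1 + 1 = 4 ≡ 0 (mod 2).
  s_3 = 0 + 0 + 0 + 1 + 0 + 1 + 1 + 1 = 4 ≡ 0 (mod 2).
  s_4 = 1 + 0 + 0 + 1 + 1 + 1 + 1 + 1 = 6 ≡ 0 (mod 2).
s = (1, 0, 0, 0)^T — this equals column 8 of H (binary 1000), so error is at position 8.
Correct: flip bit 8 of r = 100000101010111 to get c = 100000111010111.


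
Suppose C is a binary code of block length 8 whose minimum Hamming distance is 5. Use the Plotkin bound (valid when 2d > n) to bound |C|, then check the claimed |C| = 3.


Plotkin bound M ≤ 4; given |C| = 3 ≤ bound (satisfied).

Check applicability: 2d = 10, n = 8.
2d − n = 2 > 0, so Plotkin applies.
Compute d/(2d−n) = 5/2 ≈ 2.5000.
⌊d/(2d−n)⌋ = 2.
Plotkin bound: M ≤ 2·2 = 4.
Given |C| = 3, check: satisfied.
This |C| is below the Plotkin bound.


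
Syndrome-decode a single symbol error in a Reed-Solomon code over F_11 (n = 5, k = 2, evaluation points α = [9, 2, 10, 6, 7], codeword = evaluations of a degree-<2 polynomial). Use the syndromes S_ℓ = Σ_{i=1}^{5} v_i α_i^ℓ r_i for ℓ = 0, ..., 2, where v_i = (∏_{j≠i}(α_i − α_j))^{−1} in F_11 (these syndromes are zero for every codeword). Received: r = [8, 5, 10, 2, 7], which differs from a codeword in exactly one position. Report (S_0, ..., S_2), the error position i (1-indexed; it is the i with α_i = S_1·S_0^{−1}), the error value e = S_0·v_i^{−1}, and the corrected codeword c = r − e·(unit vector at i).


S = (10, 4, 6), error at position 5, error magnitude e = 3, c = [8, 5, 10, 2, 4].

Step 1: column multipliers v_i = (∏_{j≠i}(α_i − α_j))^{−1} mod 11.
  i = 1 (α = 9): (9−2)(9−10)(9−6)(9−7) = 7·(−1)·3·2 = −42 ≡ 2, so v_1 = 2^{−1} = 6 (mod 11).
  i = 2 (α = 2): (2−9)(2−10)(2−6)(2−7) = (−7)·(−8)·(−4)·(−5) = 1120 ≡ 9, so v_2 = 9^{−1} = 5 (mod 11).
  i = 3 (α = 10): (10−9)(10−2)(10−6)(10−7) = 1·8·4·3 = 96 ≡ 8, so v_3 = 8^{−1} = 7 (mod 11).
  i = 4 (α = 6): (6−9)(6−2)(6−10)(6−7) = (−3)·4·(−4)·(−1) = −48 ≡ 7, so v_4 = 7^{−1} = 8 (mod 11).
  i = 5 (α = 7): (7−9)(7−2)(7−10)(7−6) = (−2)·5·(−3)·1 = 30 ≡ 8, so v_5 = 8^{−1} = 7 (mod 11).
  v = [6, 5, 7, 8, 7].
Step 2: syndromes of r = [8, 5, 10, 2, 7] (all sums mod 11).
  S_0 = Σ v_i r_i = 6·8 + 5·5 + 7·10 + 8·2 + 7·7 = 208 ≡ 10.
  S_1 = Σ v_i α_i r_i = 6·9·8 + 5·2·5 + 7·10·10 + 8·6·2 + 7·7·7 = 1621 ≡ 4.
  α_i^2 mod 11 = [4, 4, 1, 3, 5].
  S_2 = Σ v_i α_i^2 r_i = 6·4·8 + 5·4·5 + 7·1·10 + 8·3·2 + 7·5·7 = 655 ≡ 6.
  S = (10, 4, 6) ≠ 0, so r is not a codeword (an error is present).
Step 3: locate the error. For a single error e at position i, S_ℓ = v_i·e·α_i^ℓ, so α_err = S_1/S_0.
  S_0^{−1} = 10^{−1} = 10 (mod 11), so α_err = 4·10 = 40 ≡ 7 = α_5. Error position i = 5.
  Consistency check: S_2/S_1 = 6·3 = 18 ≡ 7 = α_err ✓ (single-error assumption holds).
Step 4: error magnitude e = S_0/v_5 = S_0·∏_{j≠5}(α_5 − α_j) = 10·8 = 80 ≡ 3 (mod 11).
Step 5: correct position 5: c_5 = r_5 − e = 7 − 3 ≡ 4 (mod 11). Hence c = [8, 5, 10, 2, 4].
  Check: interpolating c through the α_i gives m(x) = 1 + 2·x (degree < 2) with m(α_i) = c_i for every i, so c is indeed a codeword.


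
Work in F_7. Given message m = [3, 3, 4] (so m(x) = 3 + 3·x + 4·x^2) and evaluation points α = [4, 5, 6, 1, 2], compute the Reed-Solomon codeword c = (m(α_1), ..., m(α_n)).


c = [2, 6, 4, 3, 4]

Message polynomial: m(x) = 3 + 3·x + 4·x^2 (mod 7).
For each evaluation point α_i, compute m(α_i) mod 7:
  α_1 = 4: Horner steps 4 → 5 → 2, so m(4) = 2.
  α_2 = 5: Horner steps 4 → 2 → 6, so m(5) = 6.
  α_3 = 6: Horner steps 4 → 6 → 4, so m(6) = 4.
  α_4 = 1: Horner steps 4 → 0 → 3, so m(1) = 3.
  α_5 = 2: Horner steps 4 → 4 → 4, so m(2) = 4.
Codeword c = [2, 6, 4, 3, 4] ∈ F_7^5.


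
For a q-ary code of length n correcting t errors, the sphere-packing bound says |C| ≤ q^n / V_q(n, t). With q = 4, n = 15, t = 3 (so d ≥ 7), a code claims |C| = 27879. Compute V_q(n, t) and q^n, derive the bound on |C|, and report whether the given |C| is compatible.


V_q(n, t) = 13276, q^n = 1073741824, Hamming bound = 80878, |C| = 27879 ≤ bound (satisfied).

Step 1: Compute V_q(n, t) = Σ_{j=0}^3 C(n, j) (q−1)^j.
  j = 0: C(15,0)·(3)^0 = 1·1 = 1.
  j = 1: C(15,1)·(3)^1 = 15·3 = 45.
  j = 2: C(15,2)·(3)^2 = 105·9 = 945.
  j = 3: C(15,3)·(3)^3 = 455·27 = 12285.
  V_q(n, t) = 1 + 45 + 945 + 12285 = 13276.
Step 2: q^n = 4^15 = 1073741824.
Step 3: Hamming bound ⌊q^n / V_q(n,t)⌋ = ⌊1073741824/13276⌋ = 80878.
Step 4: Compare |C| = 27879 to 80878: satisfied.
The claimed |C| lies below the Hamming bound.


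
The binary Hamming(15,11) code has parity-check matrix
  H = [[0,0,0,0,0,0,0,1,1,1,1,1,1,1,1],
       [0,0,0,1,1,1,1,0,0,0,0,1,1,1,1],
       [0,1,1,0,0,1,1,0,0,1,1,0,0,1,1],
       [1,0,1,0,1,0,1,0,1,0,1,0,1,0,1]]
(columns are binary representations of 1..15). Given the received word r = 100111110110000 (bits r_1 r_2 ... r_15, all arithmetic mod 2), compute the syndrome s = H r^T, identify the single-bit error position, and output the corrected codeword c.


s = (1, 0, 0, 0)^T, error position = 8, corrected codeword c = 100111100110000

Compute s = H r^T mod 2 one row at a time:
  s_1 = 1 + 0 + 1 + 1 + 0 + 0 + 0 + 0 = 3 ≡ 1 (mod 2).
  s_2 = 1 + 1 + 1 + 1 + 0 + 0 + 0 + 0 = 4 ≡ 0 (mod 2).
  s_3 = 0 + 0 + 1 + 1 + 1 + 1 + 0 + 0 = 4 ≡ 0 (mod 2).
  s_4 = 1 + 0 + 1 + 1 + 0 + 1 + 0 + 0 = 4 ≡ 0 (mod 2).
s = (1, 0, 0, 0)^T — this equals column 8 of H (binary 1000), so error is at position 8.
Correct: flip bit 8 of r = 100111110110000 to get c = 100111100110000.


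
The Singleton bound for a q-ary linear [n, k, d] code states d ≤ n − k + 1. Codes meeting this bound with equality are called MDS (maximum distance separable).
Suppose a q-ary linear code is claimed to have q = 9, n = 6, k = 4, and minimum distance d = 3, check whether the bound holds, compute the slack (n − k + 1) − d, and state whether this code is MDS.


Singleton RHS = n − k + 1 = 3, slack = 0, bound satisfied, MDS.

Singleton bound: d ≤ n − k + 1.
Here n = 6, k = 4, so n − k + 1 = 3.
Given d = 3, check d ≤ 3: YES.
Slack = (n − k + 1) − d = 0.
The code is MDS (slack = 0).
Description: the claimed parameters are [6, 4, 3]_9; such a code would be MDS (meets Singleton bound).


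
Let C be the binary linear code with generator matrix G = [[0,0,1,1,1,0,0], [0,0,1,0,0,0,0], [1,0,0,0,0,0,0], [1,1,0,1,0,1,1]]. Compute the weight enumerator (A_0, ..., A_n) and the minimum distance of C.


Weight distribution: A_0 = 1, A_1 = 2, A_2 = 2, A_3 = 2, A_4 = 3, A_5 = 4, A_6 = 2. Minimum distance d = 1.

Enumerate all 2^4 = 16 messages m ∈ F_2^4.
For each, compute codeword c = mG in F_2^7, then tally its weight.
  m = 0000 → c = 0000000, weight = 0.
  m = 1000 → c = 0011100, weight = 3.
  m = 0100 → c = 0010000, weight = 1.
  m = 1100 → c = 0001100, weight = 2.
  m = 0010 → c = 1000000, weight = 1.
  m = 1010 → c = 1011100, weight = 4.
  m = 0110 → c = 1010000, weight = 2.
  m = 1110 → c = 1001100, weight = 3.
  m = 0001 → c = 1101011, weight = 5.
  m = 1001 → c = 1110111, weight = 6.
  m = 0101 → c = 1111011, weight = 6.
  m = 1101 → c = 1100111, weight = 5.
  m = 0011 → c = 0101011, weight = 4.
  m = 1011 → c = 0110111, weight = 5.
  m = 0111 → c = 0111011, weight = 5.
  m = 1111 → c = 0100111, weight = 4.
Tally weights:
  weight 0: 1 codewords.
  weight 1: 2 codewords.
  weight 2: 2 codewords.
  weight 3: 2 codewords.
  weight 4: 3 codewords.
  weight 5: 4 codewords.
  weight 6: 2 codewords.
Minimum distance d = smallest w > 0 with A_w > 0 = 1.
Sanity: Σ A_w = 16 = 2^4 = 16 ✓.


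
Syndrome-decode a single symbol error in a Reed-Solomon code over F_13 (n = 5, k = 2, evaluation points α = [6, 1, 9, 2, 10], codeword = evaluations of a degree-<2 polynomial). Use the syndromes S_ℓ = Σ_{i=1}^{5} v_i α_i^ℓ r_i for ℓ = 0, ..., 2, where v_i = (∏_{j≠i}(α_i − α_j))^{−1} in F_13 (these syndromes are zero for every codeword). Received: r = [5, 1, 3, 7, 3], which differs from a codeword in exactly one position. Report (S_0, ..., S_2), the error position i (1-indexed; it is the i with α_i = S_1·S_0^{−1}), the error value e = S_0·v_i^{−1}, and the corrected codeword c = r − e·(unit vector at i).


S = (6, 2, 5), error at position 3, error magnitude e = 6, c = [5, 1, 10, 7, 3].

Step 1: column multipliers v_i = (∏_{j≠i}(α_i − α_j))^{−1} mod 13.
  i = 1 (α = 6): (6−1)(6−9)(6−2)(6−10) = 5·(−3)·4·(−4) = 240 ≡ 6, so v_1 = 6^{−1} = 11 (mod 13).
  i = 2 (α = 1): (1−6)(1−9)(1−2)(1−10) = (−5)·(−8)·(−1)·(−9) = 360 ≡ 9, so v_2 = 9^{−1} = 3 (mod 13).
  i = 3 (α = 9): (9−6)(9−1)(9−2)(9−10) = 3·8·7·(−1) = −168 ≡ 1, so v_3 = 1^{−1} = 1 (mod 13).
  i = 4 (α = 2): (2−6)(2−1)(2−9)(2−10) = (−4)·1·(−7)·(−8) = −224 ≡ 10, so v_4 = 10^{−1} = 4 (mod 13).
  i = 5 (α = 10): (10−6)(10−1)(10−9)(10−2) = 4·9·1·8 = 288 ≡ 2, so v_5 = 2^{−1} = 7 (mod 13).
  v = [11, 3, 1, 4, 7].
Step 2: syndromes of r = [5, 1, 3, 7, 3] (all sums mod 13).
  S_0 = Σ v_i r_i = 11·5 + 3·1 + 1·3 + 4·7 + 7·3 = 110 ≡ 6.
  S_1 = Σ v_i α_i r_i = 11·6·5 + 3·1·1 + 1·9·3 + 4·2·7 + 7·10·3 = 626 ≡ 2.
  α_i^2 mod 13 = [10, 1, 3, 4, 9].
  S_2 = Σ v_i α_i^2 r_i = 11·10·5 + 3·1·1 + 1·3·3 + 4·4·7 + 7·9·3 = 863 ≡ 5.
  S = (6, 2, 5) ≠ 0, so r is not a codeword (an error is present).
Step 3: locate the error. For a single error e at position i, S_ℓ = v_i·e·α_i^ℓ, so α_err = S_1/S_0.
  S_0^{−1} = 6^{−1} = 11 (mod 13), so α_err = 2·11 = 22 ≡ 9 = α_3. Error position i = 3.
  Consistency check: S_2/S_1 = 5·7 = 35 ≡ 9 = α_err ✓ (single-error assumption holds).
Step 4: error magnitude e = S_0/v_3 = S_0·∏_{j≠3}(α_3 − α_j) = 6·1 = 6 ≡ 6 (mod 13).
Step 5: correct position 3: c_3 = r_3 − e = 3 − 6 ≡ 10 (mod 13). Hence c = [5, 1, 10, 7, 3].
  Check: interpolating c through the α_i gives m(x) = 8 + 6·x (degree < 2) with m(α_i) = c_i for every i, so c is indeed a codeword.


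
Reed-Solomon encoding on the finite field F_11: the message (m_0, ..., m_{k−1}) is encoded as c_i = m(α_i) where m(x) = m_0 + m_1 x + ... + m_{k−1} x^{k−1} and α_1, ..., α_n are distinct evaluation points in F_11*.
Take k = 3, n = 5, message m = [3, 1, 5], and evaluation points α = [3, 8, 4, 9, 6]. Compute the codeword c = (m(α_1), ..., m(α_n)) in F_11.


c = [7, 1, 10, 10, 2]

Message polynomial: m(x) = 3 + 1·x + 5·x^2 (mod 11).
For each evaluation point α_i, compute m(α_i) mod 11:
  α_1 = 3: Horner steps 5 → 5 → 7, so m(3) = 7.
  α_2 = 8: Horner steps 5 → 8 → 1, so m(8) = 1.
  α_3 = 4: Horner steps 5 → 10 → 10, so m(4) = 10.
  α_4 = 9: Horner steps 5 → 2 → 10, so m(9) = 10.
  α_5 = 6: Horner steps 5 → 9 → 2, so m(6) = 2.
Codeword c = [7, 1, 10, 10, 2] ∈ F_11^5.
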